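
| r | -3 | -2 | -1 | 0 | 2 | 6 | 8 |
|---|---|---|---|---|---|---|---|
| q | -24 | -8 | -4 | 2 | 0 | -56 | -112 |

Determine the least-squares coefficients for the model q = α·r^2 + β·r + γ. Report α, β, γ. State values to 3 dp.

The normal equations are: 5506·α + 700·β + 118·γ = -9436;  700·α + 118·β + 10·γ = -1140;  118·α + 10·β + 7·γ = -202.
Row-reducing yields α = -100924/48027, β = 122860/48027, γ = 46618/16009.

α = -2.101, β = 2.558, γ = 2.912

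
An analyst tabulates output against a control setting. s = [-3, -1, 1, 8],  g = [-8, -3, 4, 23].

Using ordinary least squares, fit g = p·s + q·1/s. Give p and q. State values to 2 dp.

p = 2.84, q = 0.56

Compute the Gram sums: Σs·s = 75, Σs·1/s = 4, Σ1/s·1/s = 1225/576.
Right-hand side: Σs·g = 215, Σ1/s·g = 301/24.
So MᵀM·[p, q]ᵀ = Mᵀg: [[75, 4]; [4, 1225/576]]·[p, q]ᵀ = [215, 301/24]ᵀ.
Δ = 75·(1225/576) − 4² = 27553/192.
p = (215·(1225/576) − 4·(301/24))/(27553/192) = 234479/82659; q = (75·(301/24) − 4·215)/(27553/192) = 15480/27553.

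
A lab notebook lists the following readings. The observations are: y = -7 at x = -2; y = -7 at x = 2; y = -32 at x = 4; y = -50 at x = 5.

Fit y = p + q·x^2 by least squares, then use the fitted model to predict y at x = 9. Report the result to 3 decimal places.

ŷ = -165.127

Sums needed: Σ1 = 4, Σx^2 = 49, Σx^2·x^2 = 913.
For Aᵀy: Σy = -96, Σx^2·y = -1818.
Normal equations: [[4, 49]; [49, 913]]·[p, q]ᵀ = [-96, -1818]ᵀ.
det = 4·913 − 49² = 1251.
p = ((-96)·913 − 49·(-1818))/1251 = 478/417; q = (4·(-1818) − 49·(-96))/1251 = -856/417.
At x = 9: ŷ = (478/417)·(1) + (-856/417)·(81) = -68858/417.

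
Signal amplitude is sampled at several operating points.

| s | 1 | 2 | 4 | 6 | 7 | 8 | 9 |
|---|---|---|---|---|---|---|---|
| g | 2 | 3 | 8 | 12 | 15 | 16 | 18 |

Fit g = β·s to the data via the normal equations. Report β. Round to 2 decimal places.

From the data, Σs·s = 251.
And Σs·g = 507.
So AᵀA·[β]ᵀ = Aᵀg: [[251]]·[β]ᵀ = [507]ᵀ.
Hence β = 507 / 251 ≈ 2.01992.

β = 2.02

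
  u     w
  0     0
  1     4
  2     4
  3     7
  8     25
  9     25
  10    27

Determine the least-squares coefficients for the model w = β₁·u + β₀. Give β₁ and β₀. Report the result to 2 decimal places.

β₁ = 2.85, β₀ = -0.27

Sums needed: Σu·u = 259, Σu = 33, Σ1 = 7.
For Mᵀw: Σu·w = 728, Σw = 92.
Normal equations: [[259, 33]; [33, 7]]·[β₁, β₀]ᵀ = [728, 92]ᵀ.
Determinant 259·7 − 33² = 724.
β₁ = (728·7 − 33·92)/724 = 515/181; β₀ = (259·92 − 33·728)/724 = -49/181.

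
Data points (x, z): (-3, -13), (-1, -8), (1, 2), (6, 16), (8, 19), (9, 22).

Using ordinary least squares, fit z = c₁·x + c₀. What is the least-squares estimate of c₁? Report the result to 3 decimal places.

c₁ = 2.939

The normal equations are: 192·c₁ + 20·c₀ = 495;  20·c₁ + 6·c₀ = 38.
(Σx·x = 192, Σx = 20, Σ1 = 6, Σx·z = 495, Σz = 38.)
Eliminating c₀: 6·(row 1) − 20·(row 2) gives 752·c₁ = 6·495 − 20·38 = 2210, so c₁ = 1105/376.
Then c₀ = (38 − 20·(1105/376))/6 = -651/188.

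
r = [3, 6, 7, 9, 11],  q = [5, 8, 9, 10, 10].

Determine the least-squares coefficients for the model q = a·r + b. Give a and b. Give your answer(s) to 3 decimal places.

a = 0.641, b = 3.783

XᵀX·[a, b]ᵀ = Xᵀq reads: 296·a + 36·b = 326;  36·a + 5·b = 42.
(Σr·r = 296, Σr = 36, Σ1 = 5, Σr·q = 326, Σq = 42.)
Δ = 296·5 − 36² = 184.
a = (326·5 − 36·42)/184 = 59/92; b = (296·42 − 36·326)/184 = 87/23.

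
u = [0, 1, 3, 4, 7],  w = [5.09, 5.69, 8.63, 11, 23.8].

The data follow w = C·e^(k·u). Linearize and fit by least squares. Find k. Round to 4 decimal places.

k = 0.2239

With ln wᵢ as the transformed response and uᵢ as the regressor:
Sums: Σu = 15.0000, Σ(u)² = 75.0000, Σln w = 11.0888, Σu·ln w = 39.9838.
Normal system: [[75.0000, 15.0000]; [15.0000, 5]]·[k, ln C]ᵀ = [39.9838, 11.0888]ᵀ.
Solving (det = 150.0000): k = 0.22391, ln C = 1.54602.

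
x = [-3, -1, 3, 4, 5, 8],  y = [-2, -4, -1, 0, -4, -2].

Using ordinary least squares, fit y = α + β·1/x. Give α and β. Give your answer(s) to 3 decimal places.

α = -2.039, β = 1.803

Forming MᵀM = [[6, -17/40]; [-17/40, 19301/14400]] and Mᵀy = [-13, 197/60]ᵀ gives MᵀM·[α, β]ᵀ = Mᵀy.
det = 6·(19301/14400) − (-17/40)² = 7547/960.
α = ((-13)·(19301/14400) − (-17/40)·(197/60))/(7547/960) = -230819/113205; β = (6·(197/60) − (-17/40)·(-13))/(7547/960) = 13608/7547.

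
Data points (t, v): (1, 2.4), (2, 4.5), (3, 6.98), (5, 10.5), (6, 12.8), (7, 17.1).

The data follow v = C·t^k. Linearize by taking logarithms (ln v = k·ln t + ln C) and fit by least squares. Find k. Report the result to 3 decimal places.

With ln vᵢ as the transformed response and ln tᵢ as the regressor:
XᵀX = [[11.2747, 7.1389]; [7.1389, 6]], rhs = [17.0542, 12.0625]ᵀ  (here Σln t = 7.1389, Σ(ln t)² = 11.2747, Σln v = 12.0625, Σln t·ln v = 17.0542).
Δ = 11.2747·6 − (7.1389)² = 16.6845; k = (17.0542·6 − 7.1389·12.0625)/16.6845 = 0.97171, ln C = (11.2747·12.0625 − 7.1389·17.0542)/16.6845 = 0.85426.

k = 0.972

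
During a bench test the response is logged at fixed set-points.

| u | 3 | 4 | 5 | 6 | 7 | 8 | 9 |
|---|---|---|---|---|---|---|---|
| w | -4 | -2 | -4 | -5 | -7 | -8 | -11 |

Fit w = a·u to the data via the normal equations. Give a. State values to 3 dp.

a = -1.007

Sums needed: Σu·u = 280.
Moment sums: Σu·w = -282.
MᵀM·[a]ᵀ = Mᵀw becomes [[280]]·[a]ᵀ = [-282]ᵀ.
a = (-282)/280 = -1.00714.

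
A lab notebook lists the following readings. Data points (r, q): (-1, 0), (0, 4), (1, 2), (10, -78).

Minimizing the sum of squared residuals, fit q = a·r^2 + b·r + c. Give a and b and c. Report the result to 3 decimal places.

Compute the Gram sums: Σr^2·r^2 = 10002, Σr^2·r = 1000, Σr^2 = 102, Σr·r = 102, Σr = 10, Σ1 = 4.
And Σr^2·q = -7798, Σr·q = -778, Σq = -72.
Normal equations: [[10002, 1000, 102]; [1000, 102, 10]; [102, 10, 4]]·[a, b, c]ᵀ = [-7798, -778, -72]ᵀ.
Inverting the 3×3 Gram matrix, [a, b, c]ᵀ = [-3391/3713, 3973/3713, 9704/3713]ᵀ.

a = -0.913, b = 1.070, c = 2.614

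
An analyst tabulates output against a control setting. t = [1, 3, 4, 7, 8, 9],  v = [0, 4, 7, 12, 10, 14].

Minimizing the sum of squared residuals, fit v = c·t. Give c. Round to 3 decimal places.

c = 1.500

Normal-equation sums: Σt·t = 220.
And Σt·v = 330.
MᵀM·[c]ᵀ = Mᵀv becomes [[220]]·[c]ᵀ = [330]ᵀ.
c = 330/220 = 1.5.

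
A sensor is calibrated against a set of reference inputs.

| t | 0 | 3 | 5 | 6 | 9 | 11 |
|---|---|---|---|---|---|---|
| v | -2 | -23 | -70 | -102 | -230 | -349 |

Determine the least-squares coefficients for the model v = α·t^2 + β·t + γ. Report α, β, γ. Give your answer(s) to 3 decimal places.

Forming MᵀM = [[23204, 2428, 272]; [2428, 272, 34]; [272, 34, 6]] and Mᵀv = [-66488, -6940, -776]ᵀ gives MᵀM·[α, β, γ]ᵀ = Mᵀv.
Solving the 3×3 system (Gaussian elimination) gives α = -4096/1365, β = 58/39, γ = -786/455.

α = -3.001, β = 1.487, γ = -1.727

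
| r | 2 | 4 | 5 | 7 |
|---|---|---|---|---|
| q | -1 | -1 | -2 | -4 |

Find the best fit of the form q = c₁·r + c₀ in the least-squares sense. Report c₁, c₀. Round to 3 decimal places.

c₁ = -0.615, c₀ = 0.769

With design matrix X, XᵀX = [[94, 18]; [18, 4]] and Xᵀq = [-44, -8]ᵀ.
Eliminating c₀: 4·(row 1) − 18·(row 2) gives 52·c₁ = 4·(-44) − 18·(-8) = -32, so c₁ = -8/13.
Then c₀ = ((-8) − 18·(-8/13))/4 = 10/13.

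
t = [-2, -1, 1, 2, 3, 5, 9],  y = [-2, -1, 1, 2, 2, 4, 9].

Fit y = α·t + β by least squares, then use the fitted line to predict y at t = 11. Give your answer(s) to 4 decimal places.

ŷ = 10.3925

The normal system MᵀM·[α, β]ᵀ = Mᵀy is [[125, 17]; [17, 7]]·[α, β]ᵀ = [117, 15]ᵀ.
Δ = 125·7 − 17² = 586.
α = (117·7 − 17·15)/586 = 282/293; β = (125·15 − 17·117)/586 = -57/293.
At t = 11: ŷ = (282/293)·(11) + (-57/293)·(1) = 3045/293.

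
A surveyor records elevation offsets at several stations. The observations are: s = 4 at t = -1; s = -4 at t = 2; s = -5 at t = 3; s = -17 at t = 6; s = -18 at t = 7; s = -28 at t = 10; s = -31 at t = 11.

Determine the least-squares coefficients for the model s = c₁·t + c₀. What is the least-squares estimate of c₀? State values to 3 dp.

With design matrix A, AᵀA = [[320, 38]; [38, 7]] and Aᵀs = [-876, -99]ᵀ.
Eliminating c₀: 7·(row 1) − 38·(row 2) gives 796·c₁ = 7·(-876) − 38·(-99) = -2370, so c₁ = -1185/398.
Then c₀ = ((-99) − 38·(-1185/398))/7 = 402/199.

c₀ = 2.020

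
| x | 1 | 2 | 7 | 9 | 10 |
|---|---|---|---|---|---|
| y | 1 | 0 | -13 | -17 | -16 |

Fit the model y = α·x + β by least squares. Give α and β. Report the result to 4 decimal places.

α = -2.1257, β = 3.3293

Compute the Gram sums: Σx·x = 235, Σx = 29, Σ1 = 5.
For Mᵀy: Σx·y = -403, Σy = -45.
MᵀM·[α, β]ᵀ = Mᵀy becomes [[235, 29]; [29, 5]]·[α, β]ᵀ = [-403, -45]ᵀ.
Determinant 235·5 − 29² = 334.
α = ((-403)·5 − 29·(-45))/334 = -355/167; β = (235·(-45) − 29·(-403))/334 = 556/167.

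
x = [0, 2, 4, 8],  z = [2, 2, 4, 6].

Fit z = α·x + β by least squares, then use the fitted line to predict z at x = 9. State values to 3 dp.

Entries of AᵀA: Σx·x = 84, Σx = 14, Σ1 = 4.
And Σx·z = 68, Σz = 14.
AᵀA·[α, β]ᵀ = Aᵀz becomes [[84, 14]; [14, 4]]·[α, β]ᵀ = [68, 14]ᵀ.
Eliminating β: 4·(row 1) − 14·(row 2) gives 140·α = 4·68 − 14·14 = 76, so α = 19/35.
Then β = (14 − 14·(19/35))/4 = 8/5.
At x = 9: ẑ = (19/35)·(9) + (8/5)·(1) = 227/35.

ẑ = 6.486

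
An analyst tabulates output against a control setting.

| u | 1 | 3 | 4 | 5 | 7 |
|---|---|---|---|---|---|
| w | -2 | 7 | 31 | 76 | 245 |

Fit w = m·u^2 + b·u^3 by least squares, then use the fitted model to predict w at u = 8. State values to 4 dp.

ŵ = 385.4776

XᵀX·[m, b]ᵀ = Xᵀw reads: 3364·m + 21200·b = 14462;  21200·m + 138100·b = 95706.
Eliminating b: 138100·(row 1) − 21200·(row 2) gives 15128400·m = 138100·14462 − 21200·95706 = -31765000, so m = -158825/75642.
Then b = (95706 − 21200·(-158825/75642))/138100 = 1920073/1891050.
At u = 8: ŵ = (-158825/75642)·(64) + (1920073/1891050)·(512) = 17356128/45025.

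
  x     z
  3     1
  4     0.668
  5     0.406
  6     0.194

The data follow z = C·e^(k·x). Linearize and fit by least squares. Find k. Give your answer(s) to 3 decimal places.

Let Y = ln z. Fitting Y = k·x + ln C by least squares:
Σx = 18.0000, Σ(x)² = 86.0000, Σln z = -2.9448, Σx·ln z = -15.9603.
Equations: 86.0000·k + 18.0000·ln C = -15.9603;  18.0000·k + 4·ln C = -2.9448.
Solving (det = 20.0000): k = -0.54176, ln C = 1.70174.

k = -0.542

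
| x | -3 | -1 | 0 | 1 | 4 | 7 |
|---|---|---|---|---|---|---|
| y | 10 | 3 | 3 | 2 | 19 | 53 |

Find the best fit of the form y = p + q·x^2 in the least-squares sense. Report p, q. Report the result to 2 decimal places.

With design matrix M, MᵀM = [[6, 76]; [76, 2740]] and Mᵀy = [90, 2996]ᵀ.
Eliminating q: 2740·(row 1) − 76·(row 2) gives 10664·p = 2740·90 − 76·2996 = 18904, so p = 2363/1333.
Then q = (2996 − 76·(2363/1333))/2740 = 1392/1333.

p = 1.77, q = 1.04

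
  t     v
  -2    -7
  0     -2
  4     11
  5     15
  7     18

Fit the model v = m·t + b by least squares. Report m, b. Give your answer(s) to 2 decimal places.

m = 2.94, b = -1.23

MᵀM·[m, b]ᵀ = Mᵀv reads: 94·m + 14·b = 259;  14·m + 5·b = 35.
Δ = 94·5 − 14² = 274.
m = (259·5 − 14·35)/274 = 805/274; b = (94·35 − 14·259)/274 = -168/137.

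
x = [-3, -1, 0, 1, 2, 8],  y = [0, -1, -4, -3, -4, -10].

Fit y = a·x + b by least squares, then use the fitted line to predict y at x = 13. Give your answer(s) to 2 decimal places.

Setting ∂/∂a … = 0 gives: 79·a + 7·b = -90;  7·a + 6·b = -22.
Δ = 79·6 − 7² = 425.
a = ((-90)·6 − 7·(-22))/425 = -386/425; b = (79·(-22) − 7·(-90))/425 = -1108/425.
At x = 13: ŷ = (-386/425)·(13) + (-1108/425)·(1) = -6126/425.

ŷ = -14.41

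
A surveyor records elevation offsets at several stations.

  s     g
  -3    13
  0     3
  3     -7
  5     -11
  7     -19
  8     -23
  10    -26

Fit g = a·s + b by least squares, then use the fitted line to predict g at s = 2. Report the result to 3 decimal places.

Compute the Gram sums: Σs·s = 256, Σs = 30, Σ1 = 7.
For Xᵀg: Σs·g = -692, Σg = -70.
Determinant 256·7 − 30² = 892.
a = ((-692)·7 − 30·(-70))/892 = -686/223; b = (256·(-70) − 30·(-692))/892 = 710/223.
At s = 2: ĝ = (-686/223)·(2) + (710/223)·(1) = -662/223.

ĝ = -2.969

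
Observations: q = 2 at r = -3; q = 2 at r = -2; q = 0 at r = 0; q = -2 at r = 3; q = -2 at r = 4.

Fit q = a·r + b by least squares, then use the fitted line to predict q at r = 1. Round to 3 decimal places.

From the data, Σr·r = 38, Σr = 2, Σ1 = 5.
For Aᵀq: Σr·q = -24, Σq = 0.
Normal equations: [[38, 2]; [2, 5]]·[a, b]ᵀ = [-24, 0]ᵀ.
Eliminating b: 5·(row 1) − 2·(row 2) gives 186·a = 5·(-24) − 2·0 = -120, so a = -20/31.
Then b = (0 − 2·(-20/31))/5 = 8/31.
At r = 1: q̂ = (-20/31)·(1) + (8/31)·(1) = -12/31.

q̂ = -0.387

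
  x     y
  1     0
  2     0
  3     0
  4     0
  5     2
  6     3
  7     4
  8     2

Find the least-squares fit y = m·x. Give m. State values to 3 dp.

Normal-equation sums: Σx·x = 204.
Moment sums: Σx·y = 72.
So AᵀA·[m]ᵀ = Aᵀy: [[204]]·[m]ᵀ = [72]ᵀ.
m = 72/204 = 0.352941.

m = 0.353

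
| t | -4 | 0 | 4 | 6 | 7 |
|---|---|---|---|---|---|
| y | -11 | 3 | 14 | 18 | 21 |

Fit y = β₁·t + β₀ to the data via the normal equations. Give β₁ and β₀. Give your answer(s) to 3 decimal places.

β₁ = 2.861, β₀ = 1.563

The normal system XᵀX·[β₁, β₀]ᵀ = Xᵀy is [[117, 13]; [13, 5]]·[β₁, β₀]ᵀ = [355, 45]ᵀ.
Determinant 117·5 − 13² = 416.
β₁ = (355·5 − 13·45)/416 = 595/208; β₀ = (117·45 − 13·355)/416 = 25/16.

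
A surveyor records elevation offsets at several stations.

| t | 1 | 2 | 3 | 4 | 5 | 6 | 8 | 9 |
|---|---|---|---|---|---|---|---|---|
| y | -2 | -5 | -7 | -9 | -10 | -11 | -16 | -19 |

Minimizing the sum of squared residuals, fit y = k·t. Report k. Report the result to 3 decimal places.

Compute the Gram sums: Σt·t = 236.
And Σt·y = -484.
Hence k = -484 / 236 ≈ -2.05085.

k = -2.051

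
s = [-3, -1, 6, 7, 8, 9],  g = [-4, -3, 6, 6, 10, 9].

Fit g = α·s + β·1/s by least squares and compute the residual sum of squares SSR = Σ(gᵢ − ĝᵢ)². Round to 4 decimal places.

From the data, Σs·s = 240, Σs·1/s = 6, Σ1/s·1/s = 301585/254016.
For Aᵀg: Σs·g = 254, Σ1/s·g = 709/84.
AᵀA·[α, β]ᵀ = Aᵀg becomes [[240, 6]; [6, 301585/254016]]·[α, β]ᵀ = [254, 709/84]ᵀ.
Eliminating β: (301585/254016)·(row 1) − 6·(row 2) gives (1317413/5292)·α = (301585/254016)·254 − 6·(709/84) = 31869247/127008, so α = 31869247/31617912.
Then β = ((709/84) − 6·(31869247/31617912))/(301585/254016) = 2655072/1317413.
Residuals: -3207777/10539304, 737239/31617912, -2021383/5269652, -42480361/31617912, 6657491/3952239, -3114069/10539304; SSR = 78574535/15808956.

SSR = 4.9703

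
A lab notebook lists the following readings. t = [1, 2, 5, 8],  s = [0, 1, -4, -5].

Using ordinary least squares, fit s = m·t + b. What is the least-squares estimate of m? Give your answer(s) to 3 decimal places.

From the data, Σt·t = 94, Σt = 16, Σ1 = 4.
Right-hand side: Σt·s = -58, Σs = -8.
Δ = 94·4 − 16² = 120.
m = ((-58)·4 − 16·(-8))/120 = -13/15; b = (94·(-8) − 16·(-58))/120 = 22/15.

m = -0.867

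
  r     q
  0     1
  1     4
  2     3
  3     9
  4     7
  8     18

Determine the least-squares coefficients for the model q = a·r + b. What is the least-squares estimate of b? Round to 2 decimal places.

Setting ∂/∂a … = 0 gives: 94·a + 18·b = 209;  18·a + 6·b = 42.
det = 94·6 − 18² = 240.
a = (209·6 − 18·42)/240 = 83/40; b = (94·42 − 18·209)/240 = 31/40.

b = 0.78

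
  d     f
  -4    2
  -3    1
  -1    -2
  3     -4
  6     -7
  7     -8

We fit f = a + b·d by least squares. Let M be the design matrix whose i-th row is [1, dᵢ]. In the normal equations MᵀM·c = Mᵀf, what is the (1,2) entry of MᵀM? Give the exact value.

Row 1 ↔ basis 1, column 2 ↔ basis d, so (MᵀM)_{1,2} = Σᵢ d = (1)·(-4) + (1)·(-3) + (1)·(-1) + (1)·(3) + (1)·(6) + (1)·(7) = 8.

8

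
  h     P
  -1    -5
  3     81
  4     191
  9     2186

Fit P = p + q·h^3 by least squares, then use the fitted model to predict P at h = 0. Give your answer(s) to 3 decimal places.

Forming XᵀX = [[4, 819]; [819, 536267]] and XᵀP = [2453, 1608010]ᵀ gives XᵀX·[p, q]ᵀ = XᵀP.
det = 4·536267 − 819² = 1474307.
p = (2453·536267 − 819·1608010)/1474307 = -1497239/1474307; q = (4·1608010 − 819·2453)/1474307 = 4423033/1474307.
At h = 0: P̂ = (-1497239/1474307)·(1) + (4423033/1474307)·(0) = -1497239/1474307.

P̂ = -1.016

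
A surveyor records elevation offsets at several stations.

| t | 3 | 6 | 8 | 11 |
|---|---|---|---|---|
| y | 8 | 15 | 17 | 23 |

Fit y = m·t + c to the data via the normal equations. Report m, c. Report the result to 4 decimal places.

m = 1.8235, c = 2.9853

MᵀM·[m, c]ᵀ = Mᵀy reads: 230·m + 28·c = 503;  28·m + 4·c = 63.
(Σt·t = 230, Σt = 28, Σ1 = 4, Σt·y = 503, Σy = 63.)
Δ = 230·4 − 28² = 136.
m = (503·4 − 28·63)/136 = 31/17; c = (230·63 − 28·503)/136 = 203/68.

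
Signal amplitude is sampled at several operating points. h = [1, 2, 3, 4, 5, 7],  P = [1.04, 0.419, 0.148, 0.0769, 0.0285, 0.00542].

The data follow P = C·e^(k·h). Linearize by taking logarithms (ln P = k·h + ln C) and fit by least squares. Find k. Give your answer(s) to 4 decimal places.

k = -0.8731

With ln Pᵢ as the transformed response and hᵢ as the regressor:
AᵀA = [[104.0000, 22.0000]; [22.0000, 6]], rhs = [-72.0060, -14.0820]ᵀ  (here Σh = 22.0000, Σ(h)² = 104.0000, Σln P = -14.0820, Σh·ln P = -72.0060).
Solving (det = 140.0000): k = -0.87309, ln C = 0.85435.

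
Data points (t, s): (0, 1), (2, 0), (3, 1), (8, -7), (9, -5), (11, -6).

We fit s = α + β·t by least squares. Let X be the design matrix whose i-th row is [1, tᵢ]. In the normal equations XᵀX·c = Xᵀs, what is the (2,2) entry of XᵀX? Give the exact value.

279

Row 2 ↔ basis t, column 2 ↔ basis t, so (XᵀX)_{2,2} = Σᵢ (t)·(t) = (0)·(0) + (2)·(2) + (3)·(3) + (8)·(8) + (9)·(9) + (11)·(11) = 279.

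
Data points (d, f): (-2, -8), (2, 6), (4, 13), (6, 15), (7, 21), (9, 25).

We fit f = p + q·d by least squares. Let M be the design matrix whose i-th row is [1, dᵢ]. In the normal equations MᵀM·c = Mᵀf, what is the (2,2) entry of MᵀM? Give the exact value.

190

Row 2 ↔ basis d, column 2 ↔ basis d, so (MᵀM)_{2,2} = Σᵢ (d)·(d) = (-2)·(-2) + (2)·(2) + (4)·(4) + (6)·(6) + (7)·(7) + (9)·(9) = 190.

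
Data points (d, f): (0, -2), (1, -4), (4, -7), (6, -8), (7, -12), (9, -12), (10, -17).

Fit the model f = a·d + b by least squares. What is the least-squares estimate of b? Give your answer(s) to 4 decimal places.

b = -1.9477

Normal-equation sums: Σd·d = 283, Σd = 37, Σ1 = 7.
For Aᵀf: Σd·f = -442, Σf = -62.
Δ = 283·7 − 37² = 612.
a = ((-442)·7 − 37·(-62))/612 = -200/153; b = (283·(-62) − 37·(-442))/612 = -298/153.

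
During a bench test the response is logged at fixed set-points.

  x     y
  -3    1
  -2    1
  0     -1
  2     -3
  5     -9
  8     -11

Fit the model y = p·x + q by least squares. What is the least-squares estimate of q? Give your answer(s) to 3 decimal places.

Compute the Gram sums: Σx·x = 106, Σx = 10, Σ1 = 6.
Right-hand side: Σx·y = -144, Σy = -22.
Δ = 106·6 − 10² = 536.
p = ((-144)·6 − 10·(-22))/536 = -161/134; q = (106·(-22) − 10·(-144))/536 = -223/134.

q = -1.664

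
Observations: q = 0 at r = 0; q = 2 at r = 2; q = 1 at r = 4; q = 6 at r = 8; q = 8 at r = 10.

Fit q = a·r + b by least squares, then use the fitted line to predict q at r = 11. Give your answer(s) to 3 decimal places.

q̂ = 8.302

From the data, Σr·r = 184, Σr = 24, Σ1 = 5.
For Mᵀq: Σr·q = 136, Σq = 17.
Determinant 184·5 − 24² = 344.
a = (136·5 − 24·17)/344 = 34/43; b = (184·17 − 24·136)/344 = -17/43.
At r = 11: q̂ = (34/43)·(11) + (-17/43)·(1) = 357/43.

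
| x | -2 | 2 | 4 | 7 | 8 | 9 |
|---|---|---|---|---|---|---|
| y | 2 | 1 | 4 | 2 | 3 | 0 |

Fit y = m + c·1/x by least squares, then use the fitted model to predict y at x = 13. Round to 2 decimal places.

ŷ = 2.00

Compute the Gram sums: Σ1 = 6, Σ1/x = 317/504, Σ1/x·1/x = 155173/254016.
Moment sums: Σy = 12, Σ1/x·y = 65/56.
AᵀA·[m, c]ᵀ = Aᵀy becomes [[6, 317/504]; [317/504, 155173/254016]]·[m, c]ᵀ = [12, 65/56]ᵀ.
Eliminating c: (155173/254016)·(row 1) − (317/504)·(row 2) gives (830549/254016)·m = (155173/254016)·12 − (317/504)·(65/56) = 558877/84672, so m = 1676631/830549.
Then c = ((65/56) − (317/504)·(1676631/830549))/(155173/254016) = -148176/830549.
At x = 13: ŷ = (1676631/830549)·(1) + (-148176/830549)·(1/13) = 21648027/10797137.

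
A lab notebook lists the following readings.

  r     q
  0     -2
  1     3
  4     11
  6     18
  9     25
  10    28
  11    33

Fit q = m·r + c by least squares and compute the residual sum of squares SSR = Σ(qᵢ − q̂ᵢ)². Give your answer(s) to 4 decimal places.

Sums needed: Σr·r = 355, Σr = 41, Σ1 = 7.
Right-hand side: Σr·q = 1023, Σq = 116.
AᵀA·[m, c]ᵀ = Aᵀq becomes [[355, 41]; [41, 7]]·[m, c]ᵀ = [1023, 116]ᵀ.
Eliminating c: 7·(row 1) − 41·(row 2) gives 804·m = 7·1023 − 41·116 = 2405, so m = 2405/804.
Then c = (116 − 41·(2405/804))/7 = -763/804.
Residuals: -845/804, 385/402, -13/804, 805/804, -391/402, -775/804, 70/67; SSR = 4817/804.

SSR = 5.9913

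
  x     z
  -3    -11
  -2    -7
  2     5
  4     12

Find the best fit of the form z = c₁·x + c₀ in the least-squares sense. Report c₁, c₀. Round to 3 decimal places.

Entries of MᵀM: Σx·x = 33, Σx = 1, Σ1 = 4.
For Mᵀz: Σx·z = 105, Σz = -1.
Normal equations: [[33, 1]; [1, 4]]·[c₁, c₀]ᵀ = [105, -1]ᵀ.
Δ = 33·4 − 1² = 131.
c₁ = (105·4 − 1·(-1))/131 = 421/131; c₀ = (33·(-1) − 1·105)/131 = -138/131.

c₁ = 3.214, c₀ = -1.053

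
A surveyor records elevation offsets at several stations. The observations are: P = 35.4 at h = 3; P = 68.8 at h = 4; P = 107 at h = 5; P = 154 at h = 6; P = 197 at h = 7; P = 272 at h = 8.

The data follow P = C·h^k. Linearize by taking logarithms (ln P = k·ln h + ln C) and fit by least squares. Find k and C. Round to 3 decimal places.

Linearized form: ln P = k·ln h + ln C. From the 6 transformed points,
Over the data: Σln h = 9.9115, Σ(ln h)² = 17.0401, Σln P = 28.3967, Σln h·ln P = 48.2673.
Normal system: [[17.0401, 9.9115]; [9.9115, 6]]·[k, ln C]ᵀ = [48.2673, 28.3967]ᵀ.
Solving (det = 4.0036): k = 2.03600, ln C = 1.36950, so C = exp(1.36950) = 3.93338.

k = 2.036, C = 3.933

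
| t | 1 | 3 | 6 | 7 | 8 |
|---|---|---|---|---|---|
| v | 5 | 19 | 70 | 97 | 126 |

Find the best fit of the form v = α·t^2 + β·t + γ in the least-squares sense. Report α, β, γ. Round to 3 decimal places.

α = 2.093, β = -1.540, γ = 4.533

With design matrix X, XᵀX = [[7875, 1099, 159]; [1099, 159, 25]; [159, 25, 5]] and Xᵀv = [15513, 2169, 317]ᵀ.
Solving the 3×3 system (Gaussian elimination) gives α = 8957/4279, β = -6588/4279, γ = 19396/4279.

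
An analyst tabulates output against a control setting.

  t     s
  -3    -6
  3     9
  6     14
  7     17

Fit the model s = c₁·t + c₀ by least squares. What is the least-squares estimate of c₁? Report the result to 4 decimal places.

c₁ = 2.2634

With design matrix M, MᵀM = [[103, 13]; [13, 4]] and Mᵀs = [248, 34]ᵀ.
det = 103·4 − 13² = 243.
c₁ = (248·4 − 13·34)/243 = 550/243; c₀ = (103·34 − 13·248)/243 = 278/243.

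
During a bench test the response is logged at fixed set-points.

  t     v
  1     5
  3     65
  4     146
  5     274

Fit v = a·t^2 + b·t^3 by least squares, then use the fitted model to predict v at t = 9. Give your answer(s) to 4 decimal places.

Entries of XᵀX: Σt^2·t^2 = 963, Σt^2·t^3 = 4393, Σt^3·t^3 = 20451.
And Σt^2·v = 9776, Σt^3·v = 45354.
So XᵀX·[a, b]ᵀ = Xᵀv: [[963, 4393]; [4393, 20451]]·[a, b]ᵀ = [9776, 45354]ᵀ.
det = 963·20451 − 4393² = 395864.
a = (9776·20451 − 4393·45354)/395864 = 344427/197932; b = (963·45354 − 4393·9776)/395864 = 364967/197932.
At t = 9: v̂ = (344427/197932)·(81) + (364967/197932)·(729) = 146979765/98966.

v̂ = 1485.1541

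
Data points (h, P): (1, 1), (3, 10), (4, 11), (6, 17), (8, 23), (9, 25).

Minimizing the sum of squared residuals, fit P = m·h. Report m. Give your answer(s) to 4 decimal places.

m = 2.8309

Normal-equation sums: Σh·h = 207.
Moment sums: Σh·P = 586.
m = 586/207 = 2.83092.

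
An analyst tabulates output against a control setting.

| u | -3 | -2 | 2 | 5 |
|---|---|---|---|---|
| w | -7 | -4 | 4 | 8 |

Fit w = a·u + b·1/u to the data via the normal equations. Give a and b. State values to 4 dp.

Normal-equation sums: Σu·u = 42, Σu·1/u = 4, Σ1/u·1/u = 293/450.
For Aᵀw: Σu·w = 77, Σ1/u·w = 119/15.
AᵀA·[a, b]ᵀ = Aᵀw becomes [[42, 4]; [4, 293/450]]·[a, b]ᵀ = [77, 119/15]ᵀ.
Δ = 42·(293/450) − 4² = 851/75.
a = (77·(293/450) − 4·(119/15))/(851/75) = 8281/5106; b = (42·(119/15) − 4·77)/(851/75) = 1890/851.

a = 1.6218, b = 2.2209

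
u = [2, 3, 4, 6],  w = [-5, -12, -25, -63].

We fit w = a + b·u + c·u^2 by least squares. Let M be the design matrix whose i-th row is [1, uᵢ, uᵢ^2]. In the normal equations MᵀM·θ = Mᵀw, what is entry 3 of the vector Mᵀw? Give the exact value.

-2796

Entry 3 ↔ basis u^2, so (Mᵀw)_{3} = Σᵢ (u^2)·wᵢ = (4)·(-5) + (9)·(-12) + (16)·(-25) + (36)·(-63) = -2796.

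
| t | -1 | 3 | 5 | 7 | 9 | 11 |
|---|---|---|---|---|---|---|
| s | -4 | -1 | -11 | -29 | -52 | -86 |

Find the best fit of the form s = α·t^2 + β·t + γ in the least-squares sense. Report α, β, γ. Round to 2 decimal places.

α = -0.94, β = 2.61, γ = -0.47

The normal equations are: 24310·α + 2554·β + 286·γ = -16327;  2554·α + 286·β + 34·γ = -1671;  286·α + 34·β + 6·γ = -183.
Solving the 3×3 system (Gaussian elimination) gives α = -79/84, β = 1097/420, γ = -33/70.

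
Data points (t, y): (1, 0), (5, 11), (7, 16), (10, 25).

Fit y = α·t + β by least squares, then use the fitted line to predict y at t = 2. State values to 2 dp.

Entries of AᵀA: Σt·t = 175, Σt = 23, Σ1 = 4.
Moment sums: Σt·y = 417, Σy = 52.
AᵀA·[α, β]ᵀ = Aᵀy becomes [[175, 23]; [23, 4]]·[α, β]ᵀ = [417, 52]ᵀ.
Determinant 175·4 − 23² = 171.
α = (417·4 − 23·52)/171 = 472/171; β = (175·52 − 23·417)/171 = -491/171.
At t = 2: ŷ = (472/171)·(2) + (-491/171)·(1) = 151/57.

ŷ = 2.65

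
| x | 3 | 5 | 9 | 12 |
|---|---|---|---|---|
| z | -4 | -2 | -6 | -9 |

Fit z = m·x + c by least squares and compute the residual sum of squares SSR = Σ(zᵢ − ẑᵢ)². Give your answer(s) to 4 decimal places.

With design matrix M, MᵀM = [[259, 29]; [29, 4]] and Mᵀz = [-184, -21]ᵀ.
det = 259·4 − 29² = 195.
m = ((-184)·4 − 29·(-21))/195 = -127/195; c = (259·(-21) − 29·(-184))/195 = -103/195.
Residuals: -296/195, 116/65, 76/195, -128/195; SSR = 1184/195.

SSR = 6.0718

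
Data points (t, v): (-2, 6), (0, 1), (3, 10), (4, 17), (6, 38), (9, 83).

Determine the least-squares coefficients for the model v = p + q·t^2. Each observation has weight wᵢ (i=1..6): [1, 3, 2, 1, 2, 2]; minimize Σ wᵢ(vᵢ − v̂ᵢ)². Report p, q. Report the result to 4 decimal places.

Compute the Gram sums: Σwᵢ·1 = 11, Σwᵢ·t^2 = 272, Σwᵢ·t^2·t^2 = 16148.
And Σwᵢ·v = 288, Σwᵢ·t^2·v = 16658.
MᵀWM·[p, q]ᵀ = MᵀWv becomes [[11, 272]; [272, 16148]]·[p, q]ᵀ = [288, 16658]ᵀ.
Determinant 11·16148 − 272² = 103644.
p = (288·16148 − 272·16658)/103644 = 29912/25911; q = (11·16658 − 272·288)/103644 = 52451/51822.

p = 1.1544, q = 1.0121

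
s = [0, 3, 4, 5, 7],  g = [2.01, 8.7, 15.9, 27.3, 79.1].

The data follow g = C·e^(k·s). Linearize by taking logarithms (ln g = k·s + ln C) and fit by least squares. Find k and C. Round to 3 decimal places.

Let Y = ln g. Fitting Y = k·s + ln C by least squares:
Σs = 19.0000, Σ(s)² = 99.0000, Σln g = 13.3054, Σs·ln g = 64.6847.
Equations: 99.0000·k + 19.0000·ln C = 64.6847;  19.0000·k + 5·ln C = 13.3054.
Slope k = (n·Σs·ln g − Σs·Σln g)/(n·Σ(s)² − (Σs)²) = (5·64.6847 − 19.0000·13.3054)/134.0000 = 0.52702; ln C = (Σln g − k·Σs)/n = 0.65838, so C = exp(0.65838) = 1.93167.

k = 0.527, C = 1.932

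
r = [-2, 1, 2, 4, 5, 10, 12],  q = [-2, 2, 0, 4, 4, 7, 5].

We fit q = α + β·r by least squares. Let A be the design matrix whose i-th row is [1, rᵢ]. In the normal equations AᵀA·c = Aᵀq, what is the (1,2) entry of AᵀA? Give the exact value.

32

Row 1 ↔ basis 1, column 2 ↔ basis r, so (AᵀA)_{1,2} = Σᵢ r = (1)·(-2) + (1)·(1) + (1)·(2) + (1)·(4) + (1)·(5) + (1)·(10) + (1)·(12) = 32.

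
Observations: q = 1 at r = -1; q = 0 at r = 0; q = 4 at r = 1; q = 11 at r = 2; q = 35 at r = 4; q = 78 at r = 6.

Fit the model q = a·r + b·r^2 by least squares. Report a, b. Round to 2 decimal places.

XᵀX·[a, b]ᵀ = Xᵀq reads: 58·a + 288·b = 633;  288·a + 1570·b = 3417.
(Σr·r = 58, Σr·r^2 = 288, Σr^2·r^2 = 1570, Σr·q = 633, Σr^2·q = 3417.)
Eliminating b: 1570·(row 1) − 288·(row 2) gives 8116·a = 1570·633 − 288·3417 = 9714, so a = 4857/4058.
Then b = (3417 − 288·(4857/4058))/1570 = 7941/4058.

a = 1.20, b = 1.96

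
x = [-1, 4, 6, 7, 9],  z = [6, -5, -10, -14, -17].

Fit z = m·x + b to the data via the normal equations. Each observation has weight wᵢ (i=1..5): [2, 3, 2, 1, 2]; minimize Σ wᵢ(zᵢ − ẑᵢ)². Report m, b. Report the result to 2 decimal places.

m = -2.34, b = 3.90

Sums needed: Σwᵢ·x·x = 333, Σwᵢ·x = 47, Σwᵢ·1 = 10.
Moment sums: Σwᵢ·x·z = -596, Σwᵢ·z = -71.
AᵀWA·[m, b]ᵀ = AᵀWz becomes [[333, 47]; [47, 10]]·[m, b]ᵀ = [-596, -71]ᵀ.
Δ = 333·10 − 47² = 1121.
m = ((-596)·10 − 47·(-71))/1121 = -2623/1121; b = (333·(-71) − 47·(-596))/1121 = 4369/1121.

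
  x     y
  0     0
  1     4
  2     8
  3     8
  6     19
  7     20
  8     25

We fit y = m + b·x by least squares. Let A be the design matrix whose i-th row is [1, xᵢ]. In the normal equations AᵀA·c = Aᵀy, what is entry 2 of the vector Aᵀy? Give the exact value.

498

Entry 2 ↔ basis x, so (Aᵀy)_{2} = Σᵢ (x)·yᵢ = (0)·(0) + (1)·(4) + (2)·(8) + (3)·(8) + (6)·(19) + (7)·(20) + (8)·(25) = 498.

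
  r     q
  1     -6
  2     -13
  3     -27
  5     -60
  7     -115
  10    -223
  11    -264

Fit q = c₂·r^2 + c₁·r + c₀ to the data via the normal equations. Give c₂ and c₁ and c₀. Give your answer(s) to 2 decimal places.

Entries of XᵀX: Σr^2·r^2 = 27765, Σr^2·r = 2835, Σr^2 = 309, Σr·r = 309, Σr = 39, Σ1 = 7.
Moment sums: Σr^2·q = -61680, Σr·q = -6352, Σq = -708.
XᵀX·[c₂, c₁, c₀]ᵀ = Xᵀq becomes [[27765, 2835, 309]; [2835, 309, 39]; [309, 39, 7]]·[c₂, c₁, c₀]ᵀ = [-61680, -6352, -708]ᵀ.
Inverting the 3×3 Gram matrix, [c₂, c₁, c₀]ᵀ = [-5351/2709, -683/301, -1180/903]ᵀ.

c₂ = -1.98, c₁ = -2.27, c₀ = -1.31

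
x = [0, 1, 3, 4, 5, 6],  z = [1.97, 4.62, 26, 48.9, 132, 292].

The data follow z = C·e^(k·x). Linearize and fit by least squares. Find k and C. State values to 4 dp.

Linearized form: ln z = k·x + ln C. From the 6 transformed points,
Σx = 19.0000, Σ(x)² = 87.0000, Σln z = 19.9159, Σx·ln z = 85.3383.
Equations: 87.0000·k + 19.0000·ln C = 85.3383;  19.0000·k + 6·ln C = 19.9159.
Δ = 87.0000·6 − (19.0000)² = 161.0000; k = (85.3383·6 − 19.0000·19.9159)/161.0000 = 0.82999, ln C = (87.0000·19.9159 − 19.0000·85.3383)/161.0000 = 0.69100, so C = exp(0.69100) = 1.99572.

k = 0.8300, C = 1.9957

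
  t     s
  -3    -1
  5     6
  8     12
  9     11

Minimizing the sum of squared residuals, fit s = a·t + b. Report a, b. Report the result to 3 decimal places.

Normal-equation sums: Σt·t = 179, Σt = 19, Σ1 = 4.
And Σt·s = 228, Σs = 28.
Normal equations: [[179, 19]; [19, 4]]·[a, b]ᵀ = [228, 28]ᵀ.
Δ = 179·4 − 19² = 355.
a = (228·4 − 19·28)/355 = 76/71; b = (179·28 − 19·228)/355 = 136/71.

a = 1.070, b = 1.915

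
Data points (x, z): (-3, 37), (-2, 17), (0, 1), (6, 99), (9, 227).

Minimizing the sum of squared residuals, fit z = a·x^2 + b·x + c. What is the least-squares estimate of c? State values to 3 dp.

c = 1.736

Sums needed: Σx^2·x^2 = 7954, Σx^2·x = 910, Σx^2 = 130, Σx·x = 130, Σx = 10, Σ1 = 5.
And Σx^2·z = 22352, Σx·z = 2492, Σz = 381.
So MᵀM·[a, b, c]ᵀ = Mᵀz: [[7954, 910, 130]; [910, 130, 10]; [130, 10, 5]]·[a, b, c]ᵀ = [22352, 2492, 381]ᵀ.
Solving the 3×3 system (Gaussian elimination) gives a = 1019/336, b = -737/336, c = 243/140.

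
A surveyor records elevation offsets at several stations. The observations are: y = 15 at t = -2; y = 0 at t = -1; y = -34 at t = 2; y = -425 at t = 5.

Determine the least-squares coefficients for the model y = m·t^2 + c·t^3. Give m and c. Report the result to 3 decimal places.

m = -2.301, c = -2.941

From the data, Σt^2·t^2 = 658, Σt^2·t^3 = 3124, Σt^3·t^3 = 15754.
And Σt^2·y = -10701, Σt^3·y = -53517.
So AᵀA·[m, c]ᵀ = Aᵀy: [[658, 3124]; [3124, 15754]]·[m, c]ᵀ = [-10701, -53517]ᵀ.
Eliminating c: 15754·(row 1) − 3124·(row 2) gives 606756·m = 15754·(-10701) − 3124·(-53517) = -1396446, so m = -232741/101126.
Then c = ((-53517) − 3124·(-232741/101126))/15754 = -297377/101126.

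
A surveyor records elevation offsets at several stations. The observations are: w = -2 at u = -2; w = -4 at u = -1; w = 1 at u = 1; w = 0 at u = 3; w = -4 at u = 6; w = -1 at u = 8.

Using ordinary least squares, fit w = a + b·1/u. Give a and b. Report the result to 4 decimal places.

From the data, Σ1 = 6, Σ1/u = 1/8, Σ1/u·1/u = 1385/576.
And Σw = -10, Σ1/u·w = 125/24.
Eliminating b: (1385/576)·(row 1) − (1/8)·(row 2) gives (2767/192)·a = (1385/576)·(-10) − (1/8)·(125/24) = -14225/576, so a = -14225/8301.
Then b = ((125/24) − (1/8)·(-14225/8301))/(1385/576) = 6240/2767.

a = -1.7136, b = 2.2551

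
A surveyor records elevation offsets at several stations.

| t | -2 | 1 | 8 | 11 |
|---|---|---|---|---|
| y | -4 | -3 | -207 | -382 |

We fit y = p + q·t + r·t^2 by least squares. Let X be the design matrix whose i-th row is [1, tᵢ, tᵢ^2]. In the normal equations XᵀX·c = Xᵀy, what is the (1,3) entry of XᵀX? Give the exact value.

190

Row 1 ↔ basis 1, column 3 ↔ basis t^2, so (XᵀX)_{1,3} = Σᵢ t^2 = (1)·(4) + (1)·(1) + (1)·(64) + (1)·(121) = 190.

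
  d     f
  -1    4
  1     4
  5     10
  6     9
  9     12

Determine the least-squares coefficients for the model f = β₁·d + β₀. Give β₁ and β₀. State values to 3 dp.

Normal-equation sums: Σd·d = 144, Σd = 20, Σ1 = 5.
Moment sums: Σd·f = 212, Σf = 39.
XᵀX·[β₁, β₀]ᵀ = Xᵀf becomes [[144, 20]; [20, 5]]·[β₁, β₀]ᵀ = [212, 39]ᵀ.
Eliminating β₀: 5·(row 1) − 20·(row 2) gives 320·β₁ = 5·212 − 20·39 = 280, so β₁ = 7/8.
Then β₀ = (39 − 20·(7/8))/5 = 43/10.

β₁ = 0.875, β₀ = 4.300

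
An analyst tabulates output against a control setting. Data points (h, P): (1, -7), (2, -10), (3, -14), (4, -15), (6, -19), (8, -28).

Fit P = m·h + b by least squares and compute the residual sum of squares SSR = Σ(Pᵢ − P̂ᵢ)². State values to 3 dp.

SSR = 8.059

Sums needed: Σh·h = 130, Σh = 24, Σ1 = 6.
And Σh·P = -467, ΣP = -93.
Δ = 130·6 − 24² = 204.
m = ((-467)·6 − 24·(-93))/204 = -95/34; b = (130·(-93) − 24·(-467))/204 = -147/34.
Residuals: 2/17, -3/34, -22/17, 1/2, 71/34, -45/34; SSR = 137/17.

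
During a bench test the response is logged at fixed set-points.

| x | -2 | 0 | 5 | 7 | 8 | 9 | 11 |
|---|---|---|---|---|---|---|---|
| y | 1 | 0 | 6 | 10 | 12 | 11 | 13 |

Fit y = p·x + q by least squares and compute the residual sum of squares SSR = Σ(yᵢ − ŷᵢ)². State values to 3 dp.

Normal-equation sums: Σx·x = 344, Σx = 38, Σ1 = 7.
Moment sums: Σx·y = 436, Σy = 53.
Δ = 344·7 − 38² = 964.
p = (436·7 − 38·53)/964 = 519/482; q = (344·53 − 38·436)/964 = 416/241.
Residuals: 344/241, -416/241, -535/482, 355/482, 400/241, -201/482, -275/482; SSR = 2421/241.

SSR = 10.046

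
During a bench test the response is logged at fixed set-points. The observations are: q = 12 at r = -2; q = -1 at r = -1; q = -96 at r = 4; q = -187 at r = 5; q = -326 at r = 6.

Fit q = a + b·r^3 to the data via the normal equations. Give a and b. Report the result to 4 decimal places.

Forming XᵀX = [[5, 396]; [396, 66442]] and Xᵀq = [-598, -100030]ᵀ gives XᵀX·[a, b]ᵀ = Xᵀq.
Determinant 5·66442 − 396² = 175394.
a = ((-598)·66442 − 396·(-100030))/175394 = -60218/87697; b = (5·(-100030) − 396·(-598))/175394 = -131671/87697.

a = -0.6867, b = -1.5014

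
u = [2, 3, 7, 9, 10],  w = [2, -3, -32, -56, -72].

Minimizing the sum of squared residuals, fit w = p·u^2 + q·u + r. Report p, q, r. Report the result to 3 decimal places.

p = -0.804, q = 0.553, r = 3.459

The normal equations are: 19059·p + 2107·q + 243·r = -13323;  2107·p + 243·q + 31·r = -1453;  243·p + 31·q + 5·r = -161.
Inverting the 3×3 Gram matrix, [p, q, r]ᵀ = [-711/884, 489/884, 1529/442]ᵀ.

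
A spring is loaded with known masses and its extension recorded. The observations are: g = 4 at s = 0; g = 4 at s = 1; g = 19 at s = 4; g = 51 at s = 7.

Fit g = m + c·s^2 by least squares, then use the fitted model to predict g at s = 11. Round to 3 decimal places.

ĝ = 120.736

Sums needed: Σ1 = 4, Σs^2 = 66, Σs^2·s^2 = 2658.
And Σg = 78, Σs^2·g = 2807.
Δ = 4·2658 − 66² = 6276.
m = (78·2658 − 66·2807)/6276 = 3677/1046; c = (4·2807 − 66·78)/6276 = 1520/1569.
At s = 11: ĝ = (3677/1046)·(1) + (1520/1569)·(121) = 378871/3138.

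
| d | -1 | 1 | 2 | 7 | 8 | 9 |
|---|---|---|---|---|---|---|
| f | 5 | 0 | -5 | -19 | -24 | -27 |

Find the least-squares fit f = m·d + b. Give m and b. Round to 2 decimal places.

XᵀX·[m, b]ᵀ = Xᵀf reads: 200·m + 26·b = -583;  26·m + 6·b = -70.
(Σd·d = 200, Σd = 26, Σ1 = 6, Σd·f = -583, Σf = -70.)
Eliminating b: 6·(row 1) − 26·(row 2) gives 524·m = 6·(-583) − 26·(-70) = -1678, so m = -839/262.
Then b = ((-70) − 26·(-839/262))/6 = 579/262.

m = -3.20, b = 2.21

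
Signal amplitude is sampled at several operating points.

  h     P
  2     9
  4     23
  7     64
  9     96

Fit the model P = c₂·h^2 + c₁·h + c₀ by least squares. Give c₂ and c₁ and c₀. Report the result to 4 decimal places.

Sums needed: Σh^2·h^2 = 9234, Σh^2·h = 1144, Σh^2 = 150, Σh·h = 150, Σh = 22, Σ1 = 4.
And Σh^2·P = 11316, Σh·P = 1422, ΣP = 192.
So AᵀA·[c₂, c₁, c₀]ᵀ = AᵀP: [[9234, 1144, 150]; [1144, 150, 22]; [150, 22, 4]]·[c₂, c₁, c₀]ᵀ = [11316, 1422, 192]ᵀ.
Solving the 3×3 system (Gaussian elimination) gives c₂ = 9/10, c₁ = 789/290, c₀ = -207/290.

c₂ = 0.9000, c₁ = 2.7207, c₀ = -0.7138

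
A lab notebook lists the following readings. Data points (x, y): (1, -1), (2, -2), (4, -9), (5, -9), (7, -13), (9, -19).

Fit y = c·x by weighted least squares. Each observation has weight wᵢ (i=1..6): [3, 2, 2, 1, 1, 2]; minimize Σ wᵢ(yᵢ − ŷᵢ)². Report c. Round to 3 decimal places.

From the data, Σwᵢ·x·x = 279.
And Σwᵢ·x·y = -561.
Hence c = -561 / 279 ≈ -2.01075.

c = -2.011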